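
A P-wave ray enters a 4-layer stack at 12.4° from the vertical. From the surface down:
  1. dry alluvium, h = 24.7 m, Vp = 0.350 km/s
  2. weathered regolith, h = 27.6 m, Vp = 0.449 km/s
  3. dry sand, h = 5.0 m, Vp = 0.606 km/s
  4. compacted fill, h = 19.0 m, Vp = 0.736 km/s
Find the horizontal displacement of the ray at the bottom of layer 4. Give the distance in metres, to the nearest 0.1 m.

Apply Snell's law at each interface; in layer i the horizontal offset is hᵢ·tan θᵢ.
Layer 1: θ = 12.40°; offset = 24.7·tan 12.40° = 5.431 m.
Layer 2: sin θ = 0.449·sin 12.4°/0.350 = 0.2755, θ = 15.99°; offset = 27.6·tan 15.99° = 7.909 m.
Layer 3: sin θ = 0.606·sin 12.4°/0.350 = 0.3718, θ = 21.83°; offset = 5.0·tan 21.83° = 2.003 m.
Layer 4: sin θ = 0.736·sin 12.4°/0.350 = 0.4516, θ = 26.84°; offset = 19.0·tan 26.84° = 9.616 m.
Σ offsets = 24.958 m.

25.0 m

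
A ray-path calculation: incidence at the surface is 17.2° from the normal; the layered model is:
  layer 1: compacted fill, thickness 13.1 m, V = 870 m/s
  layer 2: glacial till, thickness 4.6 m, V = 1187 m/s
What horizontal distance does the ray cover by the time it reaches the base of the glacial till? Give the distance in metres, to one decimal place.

Ray parameter p = sin 17.2° / 870 m/s = 3.3989e-04 s/m.
Layer 1: θ = 17.20°; offset = 13.1·tan 17.20° = 4.055 m.
Layer 2: sin θ = p·1187 = 0.4035 → θ = 23.79°; offset = 4.6·tan 23.79° = 2.028 m.
Summing the layer offsets gives 6.083 m.

6.1 m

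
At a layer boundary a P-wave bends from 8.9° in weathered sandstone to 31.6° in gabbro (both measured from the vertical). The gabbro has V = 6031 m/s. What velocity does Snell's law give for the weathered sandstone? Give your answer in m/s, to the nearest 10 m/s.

1780 m/s

sin 8.9° = 0.1547; sin 31.6° = 0.5240.
V₁ = V₂·(sin θ₁/sin θ₂) = 6031·(0.1547/0.5240) = 1780.69 m/s.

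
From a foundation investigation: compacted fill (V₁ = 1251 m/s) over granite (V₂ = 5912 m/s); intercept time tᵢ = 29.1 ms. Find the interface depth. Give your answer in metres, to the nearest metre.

h = tᵢ·V₁·V₂ / (2·√(V₂²−V₁²)).
√(V₂²−V₁²) = √(5912² − 1251²) = 5778.1 m/s.
h = 0.0291 s × 1251 × 5912 / (2 × 5778.1) = 18.62 m.

19 m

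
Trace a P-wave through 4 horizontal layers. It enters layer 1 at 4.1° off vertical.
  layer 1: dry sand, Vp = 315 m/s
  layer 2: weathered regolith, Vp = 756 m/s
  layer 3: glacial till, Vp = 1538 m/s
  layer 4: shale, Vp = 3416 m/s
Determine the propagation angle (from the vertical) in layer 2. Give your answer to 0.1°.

Ray parameter p = sin 4.1° / 315 = 2.2698e-04 s/m.
sin θ_2 = p·V_2 = 2.2698e-04 × 756 = 0.1716.
θ_2 = arcsin 0.1716 = 9.88°.

9.9°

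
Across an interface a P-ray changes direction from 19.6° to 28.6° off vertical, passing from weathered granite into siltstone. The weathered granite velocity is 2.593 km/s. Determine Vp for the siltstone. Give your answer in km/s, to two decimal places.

sin 19.6° = 0.3355; sin 28.6° = 0.4787.
V₂ = V₁·(sin θ₂/sin θ₁) = 2.593·(0.4787/0.3355) = 3.70 km/s.

3.70 km/s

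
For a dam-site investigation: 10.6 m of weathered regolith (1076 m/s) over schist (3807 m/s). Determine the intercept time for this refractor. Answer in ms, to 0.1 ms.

18.9 ms

θ_c = arcsin(V₁/V₂) = arcsin(1076/3807) = 16.42°; cos θ_c = 0.9592.
tᵢ = 2h·cos θ_c / V₁ = 2·10.6·0.9592 / 1076 = 0.01890 s.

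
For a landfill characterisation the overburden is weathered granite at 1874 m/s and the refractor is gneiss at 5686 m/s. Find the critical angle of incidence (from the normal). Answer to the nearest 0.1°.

19.2°

At critical incidence the refracted ray runs along the interface (θ₂ = 90°), so sin θ_c = V₁/V₂.
θ_c = arcsin(1874/5686) = arcsin 0.3296 = 19.24°.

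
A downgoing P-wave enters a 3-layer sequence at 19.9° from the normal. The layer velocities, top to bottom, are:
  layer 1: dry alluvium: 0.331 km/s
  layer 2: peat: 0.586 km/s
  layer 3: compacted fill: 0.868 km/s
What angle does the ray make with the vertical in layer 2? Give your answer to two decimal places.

37.06°

Snell's law across each interface conserves sin θ / V, so sin θ_2 = V_2·sin θ₁/V₁.
sin θ_2 = 0.586 × sin 19.9° / 0.331 = 0.6026.
θ_2 = 37.06° from the vertical.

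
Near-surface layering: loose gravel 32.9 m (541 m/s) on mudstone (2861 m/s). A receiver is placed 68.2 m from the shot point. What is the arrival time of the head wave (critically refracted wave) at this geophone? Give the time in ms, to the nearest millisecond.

143 ms

θ_c = arcsin(V₁/V₂) = arcsin(541/2861) = 10.90°, cos θ_c = 0.9820.
Intercept time tᵢ = 2h cos θ_c / V₁ = 2·32.9·0.9820/541 = 0.11943 s.
t = x/V₂ + tᵢ = 68.2/2861 + 0.11943 = 0.14327 s.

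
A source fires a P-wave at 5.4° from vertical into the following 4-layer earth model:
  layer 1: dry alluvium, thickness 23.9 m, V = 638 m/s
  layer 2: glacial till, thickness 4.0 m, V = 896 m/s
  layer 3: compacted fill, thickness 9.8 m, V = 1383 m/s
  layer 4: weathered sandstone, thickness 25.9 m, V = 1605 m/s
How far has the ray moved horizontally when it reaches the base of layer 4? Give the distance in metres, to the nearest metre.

11 m

Apply Snell's law at each interface; in layer i the horizontal offset is hᵢ·tan θᵢ.
Layer 1: θ = 5.40°; offset = 23.9·tan 5.40° = 2.259 m.
Layer 2: sin θ = 896·sin 5.4°/638 = 0.1322, θ = 7.59°; offset = 4.0·tan 7.59° = 0.533 m.
Layer 3: sin θ = 1383·sin 5.4°/638 = 0.2040, θ = 11.77°; offset = 9.8·tan 11.77° = 2.042 m.
Layer 4: sin θ = 1605·sin 5.4°/638 = 0.2367, θ = 13.69°; offset = 25.9·tan 13.69° = 6.311 m.
Summing the layer offsets gives 11.146 m.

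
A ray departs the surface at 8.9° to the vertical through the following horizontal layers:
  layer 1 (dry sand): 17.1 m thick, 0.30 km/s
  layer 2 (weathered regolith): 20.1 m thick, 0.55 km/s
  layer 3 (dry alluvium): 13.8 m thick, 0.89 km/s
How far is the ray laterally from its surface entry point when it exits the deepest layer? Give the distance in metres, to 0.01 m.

p = sin θ₁/V₁ = sin 8.9°/0.30 = 5.1570e-01 s/km is conserved through the stack.
Layer 1: θ = 8.90°; offset = 17.1·tan 8.90° = 2.6778 m.
Layer 2: sin θ = p·0.55 = 0.2836 → θ = 16.48°; offset = 20.1·tan 16.48° = 5.9452 m.
Layer 3: sin θ = p·0.89 = 0.4590 → θ = 27.32°; offset = 13.8·tan 27.32° = 7.1291 m.
Σ offsets = 15.7521 m.

15.75 m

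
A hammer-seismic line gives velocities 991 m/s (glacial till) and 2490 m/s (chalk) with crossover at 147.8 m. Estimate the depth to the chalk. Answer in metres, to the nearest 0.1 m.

x_cross = 2h·√((V₂+V₁)/(V₂−V₁)) → h = x_cross / (2·√((V₂+V₁)/(V₂−V₁))).
√((V₂+V₁)/(V₂−V₁)) = √((2490+991)/(2490−991)) = 1.5239.
h = 147.8 / (2·1.5239) = 48.49 m.

48.5 m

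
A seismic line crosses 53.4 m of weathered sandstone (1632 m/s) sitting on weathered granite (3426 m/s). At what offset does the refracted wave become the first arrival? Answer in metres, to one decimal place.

179.3 m

x_cross = 2h·√((V₂+V₁)/(V₂−V₁)).
(V₂+V₁)/(V₂−V₁) = (3426+1632)/(3426−1632) = 2.8194; √ = 1.6791.
x_cross = 2·53.4·1.6791 = 179.33 m.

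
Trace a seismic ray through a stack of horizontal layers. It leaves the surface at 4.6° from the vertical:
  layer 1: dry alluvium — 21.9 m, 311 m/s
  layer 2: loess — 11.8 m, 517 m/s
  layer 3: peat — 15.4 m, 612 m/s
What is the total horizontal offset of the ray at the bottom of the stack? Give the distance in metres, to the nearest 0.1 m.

5.8 m

Apply Snell's law at each interface; in layer i the horizontal offset is hᵢ·tan θᵢ.
Layer 1: θ = 4.60°; offset = 21.9·tan 4.60° = 1.762 m.
Layer 2: sin θ = 517·sin 4.6°/311 = 0.1333, θ = 7.66°; offset = 11.8·tan 7.66° = 1.587 m.
Layer 3: sin θ = 612·sin 4.6°/311 = 0.1578, θ = 9.08°; offset = 15.4·tan 9.08° = 2.461 m.
Summing the layer offsets gives 5.811 m.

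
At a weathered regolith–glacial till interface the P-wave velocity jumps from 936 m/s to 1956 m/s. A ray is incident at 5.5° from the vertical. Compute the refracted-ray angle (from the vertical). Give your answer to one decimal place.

11.6°

sin θ₁/V₁ = sin θ₂/V₂ ⇒ sin θ₂ = 1956·sin 5.5°/936 = 1956·0.0958/936 = 0.2003.
θ₂ = sin⁻¹(0.2003) = 11.55° (from vertical).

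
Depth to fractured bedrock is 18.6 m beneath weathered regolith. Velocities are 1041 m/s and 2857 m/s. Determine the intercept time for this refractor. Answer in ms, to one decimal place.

33.3 ms

θ_c = arcsin(V₁/V₂) = arcsin(1041/2857) = 21.37°; cos θ_c = 0.9313.
tᵢ = 2h·cos θ_c / V₁ = 2·18.6·0.9313 / 1041 = 0.03328 s.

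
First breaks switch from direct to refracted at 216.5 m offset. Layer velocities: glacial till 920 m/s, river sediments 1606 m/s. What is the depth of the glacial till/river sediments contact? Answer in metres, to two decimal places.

56.41 m

h = (x_cross/2)·√((V₂−V₁)/(V₂+V₁)).
(V₂−V₁)/(V₂+V₁) = (1606−920)/(1606+920) = 0.2716; √ = 0.5211.
h = (216.5/2)·0.5211 = 56.41 m.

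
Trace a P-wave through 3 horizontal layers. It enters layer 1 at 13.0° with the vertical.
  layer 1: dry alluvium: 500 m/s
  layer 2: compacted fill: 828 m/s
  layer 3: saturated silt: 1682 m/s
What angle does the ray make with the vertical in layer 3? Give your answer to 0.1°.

49.2°

Ray parameter p = sin 13.0° / 500 = 4.4990e-04 s/m.
sin θ_3 = p·V_3 = 4.4990e-04 × 1682 = 0.7567.
θ_3 = 49.18° from the vertical.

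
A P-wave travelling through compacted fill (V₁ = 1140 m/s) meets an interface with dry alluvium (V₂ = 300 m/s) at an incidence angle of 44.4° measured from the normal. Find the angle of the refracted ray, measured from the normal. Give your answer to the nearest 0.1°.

10.6°

Snell's law: sin θ₂ = (V₂/V₁)·sin θ₁ = (300/1140)·sin 44.4° = 0.1841.
θ₂ = arcsin 0.1841 = 10.61° from the normal.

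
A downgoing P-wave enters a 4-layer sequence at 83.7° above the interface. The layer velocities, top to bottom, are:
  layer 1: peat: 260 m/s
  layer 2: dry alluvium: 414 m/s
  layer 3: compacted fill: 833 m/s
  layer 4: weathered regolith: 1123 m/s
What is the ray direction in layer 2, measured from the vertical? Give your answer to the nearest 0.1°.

10.1°

From the normal: θ₁ = 90° − 83.7° = 6.3°.
Snell's law across each interface conserves sin θ / V, so sin θ_2 = V_2·sin θ₁/V₁.
sin θ_2 = 414 × sin 6.3° / 260 = 0.1747.
θ_2 = arcsin 0.1747 = 10.06°.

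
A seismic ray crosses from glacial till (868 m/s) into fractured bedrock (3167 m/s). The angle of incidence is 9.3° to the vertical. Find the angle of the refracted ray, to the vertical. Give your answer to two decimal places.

36.13°

sin θ₁/V₁ = sin θ₂/V₂ ⇒ sin θ₂ = 3167·sin 9.3°/868 = 3167·0.1616/868 = 0.5896.
θ₂ = sin⁻¹(0.5896) = 36.13° (from vertical).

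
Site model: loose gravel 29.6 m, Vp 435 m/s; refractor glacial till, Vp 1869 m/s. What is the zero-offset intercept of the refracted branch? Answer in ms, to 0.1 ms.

θ_c = arcsin(V₁/V₂) = arcsin(435/1869) = 13.46°; cos θ_c = 0.9725.
tᵢ = 2h·cos θ_c / V₁ = 2·29.6·0.9725 / 435 = 0.13235 s.

132.4 ms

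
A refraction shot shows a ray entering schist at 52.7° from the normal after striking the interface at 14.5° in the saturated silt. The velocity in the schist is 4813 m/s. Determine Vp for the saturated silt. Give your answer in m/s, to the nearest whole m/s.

sin 14.5° = 0.2504; sin 52.7° = 0.7955.
V₁ = V₂·(sin θ₁/sin θ₂) = 4813·(0.2504/0.7955) = 1514.92 m/s.

1515 m/s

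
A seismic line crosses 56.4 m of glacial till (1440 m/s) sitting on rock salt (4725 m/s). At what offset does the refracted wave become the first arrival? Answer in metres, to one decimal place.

154.5 m

x_cross = 2h·√((V₂+V₁)/(V₂−V₁)).
(V₂+V₁)/(V₂−V₁) = (4725+1440)/(4725−1440) = 1.8767; √ = 1.3699.
x_cross = 2·56.4·1.3699 = 154.53 m.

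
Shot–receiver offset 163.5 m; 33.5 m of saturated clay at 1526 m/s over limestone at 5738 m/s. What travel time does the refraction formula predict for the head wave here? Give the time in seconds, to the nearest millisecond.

0.071 s

t = x/V₂ + 2h·√(V₂²−V₁²)/(V₁V₂).
√(V₂²−V₁²) = √(5738²−1526²) = 5531.4 m/s; delay term = 2·33.5·5531.4/(1526·5738) = 0.04232 s.
t = 163.5/5738 + 0.04232 = 0.07082 s.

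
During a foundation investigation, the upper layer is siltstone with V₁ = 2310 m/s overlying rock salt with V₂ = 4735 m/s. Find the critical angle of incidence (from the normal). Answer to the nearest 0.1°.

Critical incidence: sin θ_c = V₁/V₂ = 2310/4735 = 0.4879.
θ_c = arcsin 0.4879 = 29.20°.

29.2°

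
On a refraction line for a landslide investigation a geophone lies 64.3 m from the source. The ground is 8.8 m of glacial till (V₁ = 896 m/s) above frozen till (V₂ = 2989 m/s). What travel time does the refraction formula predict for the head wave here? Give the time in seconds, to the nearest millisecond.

θ_c = arcsin(V₁/V₂) = arcsin(896/2989) = 17.44°, cos θ_c = 0.9540.
Intercept time tᵢ = 2h cos θ_c / V₁ = 2·8.8·0.9540/896 = 0.01874 s.
t = x/V₂ + tᵢ = 64.3/2989 + 0.01874 = 0.04025 s.

0.040 s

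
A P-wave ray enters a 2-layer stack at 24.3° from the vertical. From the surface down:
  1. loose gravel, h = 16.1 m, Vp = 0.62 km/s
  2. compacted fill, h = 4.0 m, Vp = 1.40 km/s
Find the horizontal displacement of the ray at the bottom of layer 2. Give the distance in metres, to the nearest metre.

Apply Snell's law at each interface; in layer i the horizontal offset is hᵢ·tan θᵢ.
Layer 1: θ = 24.30°; offset = 16.1·tan 24.30° = 7.269 m.
Layer 2: sin θ = 1.40·sin 24.3°/0.62 = 0.9292, θ = 68.31°; offset = 4.0·tan 68.31° = 10.059 m.
Summing the layer offsets gives 17.328 m.

17 m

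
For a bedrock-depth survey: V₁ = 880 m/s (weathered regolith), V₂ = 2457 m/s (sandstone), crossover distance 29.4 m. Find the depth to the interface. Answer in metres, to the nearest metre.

10 m

x_cross = 2h·√((V₂+V₁)/(V₂−V₁)) → h = x_cross / (2·√((V₂+V₁)/(V₂−V₁))).
√((V₂+V₁)/(V₂−V₁)) = √((2457+880)/(2457−880)) = 1.4547.
h = 29.4 / (2·1.4547) = 10.11 m.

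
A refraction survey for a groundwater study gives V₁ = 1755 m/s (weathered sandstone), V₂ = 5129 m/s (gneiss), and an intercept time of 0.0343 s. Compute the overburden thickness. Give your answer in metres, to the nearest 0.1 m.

h = tᵢ·V₁·V₂ / (2·√(V₂²−V₁²)).
√(V₂²−V₁²) = √(5129² − 1755²) = 4819.4 m/s.
h = 0.0343 s × 1755 × 5129 / (2 × 4819.4) = 32.03 m.

32.0 m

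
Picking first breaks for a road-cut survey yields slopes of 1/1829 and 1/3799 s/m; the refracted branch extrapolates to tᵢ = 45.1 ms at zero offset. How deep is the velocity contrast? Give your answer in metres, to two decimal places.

h = tᵢ·V₁·V₂ / (2·√(V₂²−V₁²)).
√(V₂²−V₁²) = √(3799² − 1829²) = 3329.7 m/s.
h = 0.0451 s × 1829 × 3799 / (2 × 3329.7) = 47.06 m.

47.06 m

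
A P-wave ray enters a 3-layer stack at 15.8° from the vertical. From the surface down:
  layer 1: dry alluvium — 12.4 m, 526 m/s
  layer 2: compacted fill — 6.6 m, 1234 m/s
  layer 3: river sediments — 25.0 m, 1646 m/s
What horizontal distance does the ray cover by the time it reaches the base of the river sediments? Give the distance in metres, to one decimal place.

Ray parameter p = sin 15.8° / 526 m/s = 5.1764e-04 s/m.
Layer 1: θ = 15.80°; offset = 12.4·tan 15.80° = 3.509 m.
Layer 2: sin θ = p·1234 = 0.6388 → θ = 39.70°; offset = 6.6·tan 39.70° = 5.479 m.
Layer 3: sin θ = p·1646 = 0.8520 → θ = 58.43°; offset = 25.0·tan 58.43° = 40.691 m.
Total horizontal offset = 49.680 m.

49.7 m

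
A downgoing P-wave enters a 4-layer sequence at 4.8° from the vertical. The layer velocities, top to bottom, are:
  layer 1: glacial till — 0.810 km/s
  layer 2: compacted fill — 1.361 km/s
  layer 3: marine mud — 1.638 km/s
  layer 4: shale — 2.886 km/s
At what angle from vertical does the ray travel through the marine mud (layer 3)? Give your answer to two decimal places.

9.74°

Snell's law across each interface conserves sin θ / V, so sin θ_3 = V_3·sin θ₁/V₁.
sin θ_3 = 1.638 × sin 4.8° / 0.810 = 0.1692.
θ_3 = arcsin 0.1692 = 9.74°.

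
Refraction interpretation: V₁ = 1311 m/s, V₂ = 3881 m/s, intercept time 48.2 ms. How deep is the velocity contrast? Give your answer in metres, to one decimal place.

h = tᵢ·V₁·V₂ / (2·√(V₂²−V₁²)).
√(V₂²−V₁²) = √(3881² − 1311²) = 3652.9 m/s.
h = 0.0482 s × 1311 × 3881 / (2 × 3652.9) = 33.57 m.

33.6 m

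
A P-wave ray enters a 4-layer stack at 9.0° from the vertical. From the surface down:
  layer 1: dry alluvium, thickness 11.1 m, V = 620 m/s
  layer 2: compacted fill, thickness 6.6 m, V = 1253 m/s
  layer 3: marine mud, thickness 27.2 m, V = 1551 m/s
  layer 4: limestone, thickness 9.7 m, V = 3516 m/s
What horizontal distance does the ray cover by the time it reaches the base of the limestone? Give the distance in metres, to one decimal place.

p = sin θ₁/V₁ = sin 9.0°/620 = 2.5231e-04 s/m is conserved through the stack.
Layer 1: θ = 9.00°; offset = 11.1·tan 9.00° = 1.758 m.
Layer 2: sin θ = p·1253 = 0.3161 → θ = 18.43°; offset = 6.6·tan 18.43° = 2.199 m.
Layer 3: sin θ = p·1551 = 0.3913 → θ = 23.04°; offset = 27.2·tan 23.04° = 11.567 m.
Layer 4: sin θ = p·3516 = 0.8871 → θ = 62.52°; offset = 9.7·tan 62.52° = 18.646 m.
Σ offsets = 34.170 m.

34.2 m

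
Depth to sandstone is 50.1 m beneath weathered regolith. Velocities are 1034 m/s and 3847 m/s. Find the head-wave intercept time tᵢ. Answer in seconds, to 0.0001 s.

tᵢ = 2h·√(V₂²−V₁²)/(V₁V₂).
√(V₂²−V₁²) = √(3847²−1034²) = 3705.4 m/s.
tᵢ = 2·50.1·3705.4/(1034·3847) = 0.09334 s.

0.0933 s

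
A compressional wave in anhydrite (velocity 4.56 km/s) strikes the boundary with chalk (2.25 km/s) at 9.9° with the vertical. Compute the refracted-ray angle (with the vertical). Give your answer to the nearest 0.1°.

sin θ₁/V₁ = sin θ₂/V₂ ⇒ sin θ₂ = 2.25·sin 9.9°/4.56 = 2.25·0.1719/4.56 = 0.0848.
θ₂ = arcsin 0.0848 = 4.87° from the normal.

4.9°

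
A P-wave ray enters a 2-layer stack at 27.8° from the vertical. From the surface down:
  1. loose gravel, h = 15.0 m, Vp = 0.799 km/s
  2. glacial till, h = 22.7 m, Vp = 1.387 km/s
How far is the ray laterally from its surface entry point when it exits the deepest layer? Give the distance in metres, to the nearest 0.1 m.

Apply Snell's law at each interface; in layer i the horizontal offset is hᵢ·tan θᵢ.
Layer 1: θ = 27.80°; offset = 15.0·tan 27.80° = 7.909 m.
Layer 2: sin θ = 1.387·sin 27.8°/0.799 = 0.8096, θ = 54.06°; offset = 22.7·tan 54.06° = 31.310 m.
Σ offsets = 39.219 m.

39.2 m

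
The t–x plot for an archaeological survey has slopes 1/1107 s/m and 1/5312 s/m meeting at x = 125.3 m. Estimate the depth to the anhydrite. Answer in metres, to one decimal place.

50.7 m

h = (x_cross/2)·√((V₂−V₁)/(V₂+V₁)).
(V₂−V₁)/(V₂+V₁) = (5312−1107)/(5312+1107) = 0.6551; √ = 0.8094.
h = (125.3/2)·0.8094 = 50.71 m.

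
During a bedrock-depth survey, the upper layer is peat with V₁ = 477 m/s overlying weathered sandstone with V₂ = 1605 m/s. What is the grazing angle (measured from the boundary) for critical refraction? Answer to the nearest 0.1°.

At critical incidence the refracted ray runs along the interface (θ₂ = 90°), so sin θ_c = V₁/V₂.
θ_c = arcsin(477/1605) = arcsin 0.2972 = 17.29°.
Measured from the interface: 90° − 17.29° = 72.71°.

72.7°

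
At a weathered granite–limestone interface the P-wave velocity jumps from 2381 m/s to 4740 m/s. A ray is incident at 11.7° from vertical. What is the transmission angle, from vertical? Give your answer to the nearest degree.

24°

sin θ₁/V₁ = sin θ₂/V₂ ⇒ sin θ₂ = 4740·sin 11.7°/2381 = 4740·0.2028/2381 = 0.4037.
θ₂ = sin⁻¹(0.4037) = 23.81° (from vertical).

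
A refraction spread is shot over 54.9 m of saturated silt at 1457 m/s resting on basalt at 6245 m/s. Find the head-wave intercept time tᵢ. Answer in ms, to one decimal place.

θ_c = arcsin(V₁/V₂) = arcsin(1457/6245) = 13.49°; cos θ_c = 0.9724.
tᵢ = 2h·cos θ_c / V₁ = 2·54.9·0.9724 / 1457 = 0.07328 s.

73.3 ms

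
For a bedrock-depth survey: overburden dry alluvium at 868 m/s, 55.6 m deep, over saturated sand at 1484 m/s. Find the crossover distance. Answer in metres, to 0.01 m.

217.29 m

θ_c = arcsin(868/1484) = 35.80°, so cos θ_c = 0.8111 and tᵢ = 2h cos θ_c/V₁ = 0.1039 s.
At crossover x/V₁ = x/V₂ + tᵢ ⇒ x = tᵢ/(1/V₁ − 1/V₂) = 0.10391/(1.1521e-03 − 6.7385e-04) = 217.29 m.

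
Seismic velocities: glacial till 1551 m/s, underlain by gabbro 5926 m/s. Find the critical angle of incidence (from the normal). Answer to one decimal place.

At critical incidence the refracted ray runs along the interface (θ₂ = 90°), so sin θ_c = V₁/V₂.
θ_c = arcsin(1551/5926) = arcsin 0.2617 = 15.17°.

15.2°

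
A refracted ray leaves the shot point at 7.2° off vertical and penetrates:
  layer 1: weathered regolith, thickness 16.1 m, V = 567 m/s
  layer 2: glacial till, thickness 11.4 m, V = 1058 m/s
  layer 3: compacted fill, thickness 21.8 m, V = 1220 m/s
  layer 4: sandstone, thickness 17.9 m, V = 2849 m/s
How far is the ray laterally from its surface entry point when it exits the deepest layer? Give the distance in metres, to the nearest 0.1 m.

Apply Snell's law at each interface; in layer i the horizontal offset is hᵢ·tan θᵢ.
Layer 1: θ = 7.20°; offset = 16.1·tan 7.20° = 2.034 m.
Layer 2: sin θ = 1058·sin 7.2°/567 = 0.2339, θ = 13.52°; offset = 11.4·tan 13.52° = 2.742 m.
Layer 3: sin θ = 1220·sin 7.2°/567 = 0.2697, θ = 15.65°; offset = 21.8·tan 15.65° = 6.105 m.
Layer 4: sin θ = 2849·sin 7.2°/567 = 0.6298, θ = 39.03°; offset = 17.9·tan 39.03° = 14.512 m.
Total horizontal offset = 25.393 m.

25.4 m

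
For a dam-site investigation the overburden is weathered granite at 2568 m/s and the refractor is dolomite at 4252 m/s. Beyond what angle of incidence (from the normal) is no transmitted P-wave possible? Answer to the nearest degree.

37°

At critical incidence the refracted ray runs along the interface (θ₂ = 90°), so sin θ_c = V₁/V₂.
θ_c = arcsin(2568/4252) = arcsin 0.6040 = 37.15°.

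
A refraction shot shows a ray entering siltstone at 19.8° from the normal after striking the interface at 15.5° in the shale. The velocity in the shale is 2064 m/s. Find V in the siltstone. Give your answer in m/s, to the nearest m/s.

2616 m/s

Snell's law: sin 15.5°/V₁ = sin 19.8°/V₂.
V₂ = V₁·sin 19.8°/sin 15.5° = 2064 × 1.2675 = 2616.22 m/s.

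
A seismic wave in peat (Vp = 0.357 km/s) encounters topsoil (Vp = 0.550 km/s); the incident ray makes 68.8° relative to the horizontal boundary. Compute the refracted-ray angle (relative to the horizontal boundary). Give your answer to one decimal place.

56.1°

Angle from the normal: 90° − 68.8° = 21.2°.
sin θ₁/V₁ = sin θ₂/V₂ ⇒ sin θ₂ = 0.550·sin 21.2°/0.357 = 0.550·0.3616/0.357 = 0.5571.
θ₂ = arcsin 0.5571 = 33.86° from the normal.
From the interface: 90° − 33.86° = 56.14°.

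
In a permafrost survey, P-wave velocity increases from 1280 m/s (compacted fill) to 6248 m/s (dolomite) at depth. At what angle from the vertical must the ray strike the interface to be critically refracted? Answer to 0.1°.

11.8°

At critical incidence the refracted ray runs along the interface (θ₂ = 90°), so sin θ_c = V₁/V₂.
θ_c = arcsin(1280/6248) = arcsin 0.2049 = 11.82°.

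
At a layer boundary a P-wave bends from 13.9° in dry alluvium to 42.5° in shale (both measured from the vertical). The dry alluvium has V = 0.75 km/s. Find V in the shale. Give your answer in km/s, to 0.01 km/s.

2.11 km/s

sin 13.9° = 0.2402; sin 42.5° = 0.6756.
V₂ = V₁·(sin θ₂/sin θ₁) = 0.75·(0.6756/0.2402) = 2.11 km/s.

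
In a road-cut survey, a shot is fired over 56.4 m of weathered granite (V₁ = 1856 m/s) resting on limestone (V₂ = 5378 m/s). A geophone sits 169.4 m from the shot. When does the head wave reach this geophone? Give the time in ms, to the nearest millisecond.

θ_c = arcsin(V₁/V₂) = arcsin(1856/5378) = 20.19°, cos θ_c = 0.9386.
Intercept time tᵢ = 2h cos θ_c / V₁ = 2·56.4·0.9386/1856 = 0.05704 s.
t = x/V₂ + tᵢ = 169.4/5378 + 0.05704 = 0.08854 s.

89 ms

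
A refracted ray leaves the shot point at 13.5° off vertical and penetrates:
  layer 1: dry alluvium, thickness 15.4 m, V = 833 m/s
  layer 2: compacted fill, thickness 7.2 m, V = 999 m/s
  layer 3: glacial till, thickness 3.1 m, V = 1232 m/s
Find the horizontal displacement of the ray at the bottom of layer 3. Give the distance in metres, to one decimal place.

Ray parameter p = sin 13.5° / 833 m/s = 2.8025e-04 s/m.
Layer 1: θ = 13.50°; offset = 15.4·tan 13.50° = 3.697 m.
Layer 2: sin θ = p·999 = 0.2800 → θ = 16.26°; offset = 7.2·tan 16.26° = 2.100 m.
Layer 3: sin θ = p·1232 = 0.3453 → θ = 20.20°; offset = 3.1·tan 20.20° = 1.140 m.
Σ offsets = 6.937 m.

6.9 m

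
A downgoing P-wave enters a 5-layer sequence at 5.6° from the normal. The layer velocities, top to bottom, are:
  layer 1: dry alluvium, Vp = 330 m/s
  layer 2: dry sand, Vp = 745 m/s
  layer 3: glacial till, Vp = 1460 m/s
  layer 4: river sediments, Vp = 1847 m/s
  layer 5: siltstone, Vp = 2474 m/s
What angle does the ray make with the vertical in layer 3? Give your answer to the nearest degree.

26°

Ray parameter p = sin 5.6° / 330 = 2.9571e-04 s/m.
sin θ_3 = p·V_3 = 2.9571e-04 × 1460 = 0.4317.
θ_3 = arcsin 0.4317 = 25.58°.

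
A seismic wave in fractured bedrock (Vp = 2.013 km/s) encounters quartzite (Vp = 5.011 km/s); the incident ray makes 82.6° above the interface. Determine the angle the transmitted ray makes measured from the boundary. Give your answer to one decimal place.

Convert to the normal: θ₁ = 90° − 82.6° = 7.4°.
sin θ₁/V₁ = sin θ₂/V₂ ⇒ sin θ₂ = 5.011·sin 7.4°/2.013 = 5.011·0.1288/2.013 = 0.3206.
θ₂ = sin⁻¹(0.3206) = 18.70° (from vertical).
From the interface: 90° − 18.70° = 71.30°.

71.3°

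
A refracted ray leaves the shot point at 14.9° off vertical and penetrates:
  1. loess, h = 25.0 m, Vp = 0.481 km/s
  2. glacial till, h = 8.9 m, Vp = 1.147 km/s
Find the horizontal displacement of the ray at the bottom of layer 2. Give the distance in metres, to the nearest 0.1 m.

Apply Snell's law at each interface; in layer i the horizontal offset is hᵢ·tan θᵢ.
Layer 1: θ = 14.90°; offset = 25.0·tan 14.90° = 6.652 m.
Layer 2: sin θ = 1.147·sin 14.9°/0.481 = 0.6132, θ = 37.82°; offset = 8.9·tan 37.82° = 6.908 m.
Total horizontal offset = 13.560 m.

13.6 m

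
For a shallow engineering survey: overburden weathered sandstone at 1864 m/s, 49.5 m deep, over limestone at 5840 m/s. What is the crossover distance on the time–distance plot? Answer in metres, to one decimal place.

x_cross = 2h·√((V₂+V₁)/(V₂−V₁)).
(V₂+V₁)/(V₂−V₁) = (5840+1864)/(5840−1864) = 1.9376; √ = 1.3920.
x_cross = 2·49.5·1.3920 = 137.81 m.

137.8 m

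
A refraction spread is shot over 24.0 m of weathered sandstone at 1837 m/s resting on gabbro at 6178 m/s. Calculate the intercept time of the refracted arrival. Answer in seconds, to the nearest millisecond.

0.025 s

tᵢ = 2h·√(V₂²−V₁²)/(V₁V₂).
√(V₂²−V₁²) = √(6178²−1837²) = 5898.6 m/s.
tᵢ = 2·24.0·5898.6/(1837·6178) = 0.02495 s.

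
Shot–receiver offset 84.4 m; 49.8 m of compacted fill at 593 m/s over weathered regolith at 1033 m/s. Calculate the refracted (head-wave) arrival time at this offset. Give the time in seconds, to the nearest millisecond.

θ_c = arcsin(V₁/V₂) = arcsin(593/1033) = 35.03°, cos θ_c = 0.8188.
Intercept time tᵢ = 2h cos θ_c / V₁ = 2·49.8·0.8188/593 = 0.13753 s.
t = x/V₂ + tᵢ = 84.4/1033 + 0.13753 = 0.21923 s.

0.219 s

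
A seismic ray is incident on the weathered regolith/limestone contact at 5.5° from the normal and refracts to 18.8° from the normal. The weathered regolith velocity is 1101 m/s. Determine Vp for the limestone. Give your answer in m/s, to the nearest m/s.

Snell's law: sin 5.5°/V₁ = sin 18.8°/V₂.
V₂ = V₁·sin 18.8°/sin 5.5° = 1101 × 3.3623 = 3701.93 m/s.

3702 m/s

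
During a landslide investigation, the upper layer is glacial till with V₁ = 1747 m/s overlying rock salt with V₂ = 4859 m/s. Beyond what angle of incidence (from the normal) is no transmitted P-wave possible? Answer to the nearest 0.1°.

21.1°

At critical incidence the refracted ray runs along the interface (θ₂ = 90°), so sin θ_c = V₁/V₂.
θ_c = arcsin(1747/4859) = arcsin 0.3595 = 21.07°.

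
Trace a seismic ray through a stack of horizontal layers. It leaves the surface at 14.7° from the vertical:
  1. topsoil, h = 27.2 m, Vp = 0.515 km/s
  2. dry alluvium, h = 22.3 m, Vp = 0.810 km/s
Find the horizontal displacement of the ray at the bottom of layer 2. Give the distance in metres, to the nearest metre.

Apply Snell's law at each interface; in layer i the horizontal offset is hᵢ·tan θᵢ.
Layer 1: θ = 14.70°; offset = 27.2·tan 14.70° = 7.136 m.
Layer 2: sin θ = 0.810·sin 14.7°/0.515 = 0.3991, θ = 23.52°; offset = 22.3·tan 23.52° = 9.707 m.
Summing the layer offsets gives 16.843 m.

17 m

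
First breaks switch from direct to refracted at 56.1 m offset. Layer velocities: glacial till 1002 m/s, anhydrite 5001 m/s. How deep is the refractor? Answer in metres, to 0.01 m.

h = (x_cross/2)·√((V₂−V₁)/(V₂+V₁)).
(V₂−V₁)/(V₂+V₁) = (5001−1002)/(5001+1002) = 0.6662; √ = 0.8162.
h = (56.1/2)·0.8162 = 22.89 m.

22.89 m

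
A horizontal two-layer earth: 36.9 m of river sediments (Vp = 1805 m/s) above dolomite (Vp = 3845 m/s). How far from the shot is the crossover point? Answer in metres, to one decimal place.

x_cross = 2h·√((V₂+V₁)/(V₂−V₁)).
(V₂+V₁)/(V₂−V₁) = (3845+1805)/(3845−1805) = 2.7696; √ = 1.6642.
x_cross = 2·36.9·1.6642 = 122.82 m.

122.8 m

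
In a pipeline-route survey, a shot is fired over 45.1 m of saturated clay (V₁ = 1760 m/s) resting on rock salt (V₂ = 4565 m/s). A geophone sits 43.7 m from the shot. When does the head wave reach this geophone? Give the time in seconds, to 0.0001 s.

0.0569 s

t = x/V₂ + 2h·√(V₂²−V₁²)/(V₁V₂).
√(V₂²−V₁²) = √(4565²−1760²) = 4212.1 m/s; delay term = 2·45.1·4212.1/(1760·4565) = 0.04729 s.
t = 43.7/4565 + 0.04729 = 0.05686 s.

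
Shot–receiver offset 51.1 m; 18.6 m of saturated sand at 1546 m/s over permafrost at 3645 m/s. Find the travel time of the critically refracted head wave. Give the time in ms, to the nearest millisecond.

θ_c = arcsin(V₁/V₂) = arcsin(1546/3645) = 25.10°, cos θ_c = 0.9056.
Intercept time tᵢ = 2h cos θ_c / V₁ = 2·18.6·0.9056/1546 = 0.02179 s.
t = x/V₂ + tᵢ = 51.1/3645 + 0.02179 = 0.03581 s.

36 ms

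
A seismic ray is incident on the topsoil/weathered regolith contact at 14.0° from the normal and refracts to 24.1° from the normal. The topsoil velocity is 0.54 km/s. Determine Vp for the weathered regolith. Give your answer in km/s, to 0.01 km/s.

sin 14.0° = 0.2419; sin 24.1° = 0.4083.
V₂ = V₁·(sin θ₂/sin θ₁) = 0.54·(0.4083/0.2419) = 0.91 km/s.

0.91 km/s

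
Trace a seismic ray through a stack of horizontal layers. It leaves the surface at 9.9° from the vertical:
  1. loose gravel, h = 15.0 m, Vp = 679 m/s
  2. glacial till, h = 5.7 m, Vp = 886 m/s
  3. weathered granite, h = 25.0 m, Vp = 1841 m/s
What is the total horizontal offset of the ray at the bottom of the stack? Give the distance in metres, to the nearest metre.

Ray parameter p = sin 9.9° / 679 m/s = 2.5321e-04 s/m.
Layer 1: θ = 9.90°; offset = 15.0·tan 9.90° = 2.618 m.
Layer 2: sin θ = p·886 = 0.2243 → θ = 12.96°; offset = 5.7·tan 12.96° = 1.312 m.
Layer 3: sin θ = p·1841 = 0.4662 → θ = 27.79°; offset = 25.0·tan 27.79° = 13.173 m.
Total horizontal offset = 17.103 m.

17 m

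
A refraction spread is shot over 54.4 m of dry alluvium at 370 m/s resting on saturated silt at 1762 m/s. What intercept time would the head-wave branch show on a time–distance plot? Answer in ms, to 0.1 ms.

287.5 ms

θ_c = arcsin(V₁/V₂) = arcsin(370/1762) = 12.12°; cos θ_c = 0.9777.
tᵢ = 2h·cos θ_c / V₁ = 2·54.4·0.9777 / 370 = 0.28750 s.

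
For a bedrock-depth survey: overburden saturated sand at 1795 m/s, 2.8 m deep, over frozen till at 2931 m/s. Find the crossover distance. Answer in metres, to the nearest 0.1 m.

11.4 m

x_cross = 2h·√((V₂+V₁)/(V₂−V₁)).
(V₂+V₁)/(V₂−V₁) = (2931+1795)/(2931−1795) = 4.1602; √ = 2.0397.
x_cross = 2·2.8·2.0397 = 11.42 m.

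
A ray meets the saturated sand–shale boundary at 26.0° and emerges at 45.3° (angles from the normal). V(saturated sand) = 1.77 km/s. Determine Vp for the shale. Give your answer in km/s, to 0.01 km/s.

2.87 km/s

sin 26.0° = 0.4384; sin 45.3° = 0.7108.
V₂ = V₁·(sin θ₂/sin θ₁) = 1.77·(0.7108/0.4384) = 2.87 km/s.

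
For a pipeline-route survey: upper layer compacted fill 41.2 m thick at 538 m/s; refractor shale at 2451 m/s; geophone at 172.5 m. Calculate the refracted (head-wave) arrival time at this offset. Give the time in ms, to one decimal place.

θ_c = arcsin(V₁/V₂) = arcsin(538/2451) = 12.68°, cos θ_c = 0.9756.
Intercept time tᵢ = 2h cos θ_c / V₁ = 2·41.2·0.9756/538 = 0.14942 s.
t = x/V₂ + tᵢ = 172.5/2451 + 0.14942 = 0.21980 s.

219.8 ms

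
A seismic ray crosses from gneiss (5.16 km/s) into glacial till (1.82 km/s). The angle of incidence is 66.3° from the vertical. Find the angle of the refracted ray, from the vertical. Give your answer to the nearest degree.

sin θ₁/V₁ = sin θ₂/V₂ ⇒ sin θ₂ = 1.82·sin 66.3°/5.16 = 1.82·0.9157/5.16 = 0.3230.
θ₂ = arcsin 0.3230 = 18.84° from the normal.

19°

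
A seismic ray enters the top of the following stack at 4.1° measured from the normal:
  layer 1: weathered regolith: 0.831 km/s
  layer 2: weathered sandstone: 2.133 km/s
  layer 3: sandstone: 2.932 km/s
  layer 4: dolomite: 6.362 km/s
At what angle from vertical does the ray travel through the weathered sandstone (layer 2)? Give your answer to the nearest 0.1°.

10.6°

Ray parameter p = sin 4.1° / 0.831 = 8.6038e-02 s/km.
sin θ_2 = p·V_2 = 8.6038e-02 × 2.133 = 0.1835.
θ_2 = 10.57° from the vertical.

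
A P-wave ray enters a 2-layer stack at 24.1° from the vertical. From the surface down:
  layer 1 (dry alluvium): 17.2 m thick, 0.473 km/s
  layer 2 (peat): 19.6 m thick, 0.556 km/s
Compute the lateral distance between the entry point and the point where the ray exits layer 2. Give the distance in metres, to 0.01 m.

Ray parameter p = sin 24.1° / 0.473 km/s = 8.6328e-01 s/km.
Layer 1: θ = 24.10°; offset = 17.2·tan 24.10° = 7.6939 m.
Layer 2: sin θ = p·0.556 = 0.4800 → θ = 28.68°; offset = 19.6·tan 28.68° = 10.7237 m.
Σ offsets = 18.4176 m.

18.42 m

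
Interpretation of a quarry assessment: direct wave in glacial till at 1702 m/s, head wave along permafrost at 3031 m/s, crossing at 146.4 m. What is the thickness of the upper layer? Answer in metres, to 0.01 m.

38.79 m

x_cross = 2h·√((V₂+V₁)/(V₂−V₁)) → h = x_cross / (2·√((V₂+V₁)/(V₂−V₁))).
√((V₂+V₁)/(V₂−V₁)) = √((3031+1702)/(3031−1702)) = 1.8871.
h = 146.4 / (2·1.8871) = 38.79 m.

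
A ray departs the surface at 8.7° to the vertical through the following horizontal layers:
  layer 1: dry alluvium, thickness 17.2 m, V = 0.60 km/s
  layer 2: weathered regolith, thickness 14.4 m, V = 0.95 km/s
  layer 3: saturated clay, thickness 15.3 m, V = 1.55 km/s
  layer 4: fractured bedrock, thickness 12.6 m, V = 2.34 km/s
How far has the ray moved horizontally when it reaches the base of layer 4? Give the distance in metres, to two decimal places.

Ray parameter p = sin 8.7° / 0.60 km/s = 2.5210e-01 s/km.
Layer 1: θ = 8.70°; offset = 17.2·tan 8.70° = 2.6320 m.
Layer 2: sin θ = p·0.95 = 0.2395 → θ = 13.86°; offset = 14.4·tan 13.86° = 3.5521 m.
Layer 3: sin θ = p·1.55 = 0.3908 → θ = 23.00°; offset = 15.3·tan 23.00° = 6.4950 m.
Layer 4: sin θ = p·2.34 = 0.5899 → θ = 36.15°; offset = 12.6·tan 36.15° = 9.2053 m.
Total horizontal offset = 21.8844 m.

21.88 m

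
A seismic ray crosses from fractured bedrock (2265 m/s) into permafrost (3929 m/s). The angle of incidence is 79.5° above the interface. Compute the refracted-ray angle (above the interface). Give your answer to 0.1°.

Angle from the normal: 90° − 79.5° = 10.5°.
sin θ₁/V₁ = sin θ₂/V₂ ⇒ sin θ₂ = 3929·sin 10.5°/2265 = 3929·0.1822/2265 = 0.3161.
θ₂ = sin⁻¹(0.3161) = 18.43° (from vertical).
From the interface: 90° − 18.43° = 71.57°.

71.6°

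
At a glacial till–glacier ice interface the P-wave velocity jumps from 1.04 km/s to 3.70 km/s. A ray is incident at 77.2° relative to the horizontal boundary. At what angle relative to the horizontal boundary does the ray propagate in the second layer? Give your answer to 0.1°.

Angle from the normal: 90° − 77.2° = 12.8°.
sin θ₁/V₁ = sin θ₂/V₂ ⇒ sin θ₂ = 3.70·sin 12.8°/1.04 = 3.70·0.2215/1.04 = 0.7882.
θ₂ = sin⁻¹(0.7882) = 52.02° (from vertical).
From the interface: 90° − 52.02° = 37.98°.

38.0°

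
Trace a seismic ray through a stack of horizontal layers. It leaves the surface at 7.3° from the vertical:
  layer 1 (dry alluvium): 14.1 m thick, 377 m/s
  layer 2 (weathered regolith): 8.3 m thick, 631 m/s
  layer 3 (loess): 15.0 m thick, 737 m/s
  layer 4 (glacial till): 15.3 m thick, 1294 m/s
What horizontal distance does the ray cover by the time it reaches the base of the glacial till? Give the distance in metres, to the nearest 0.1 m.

14.9 m

Apply Snell's law at each interface; in layer i the horizontal offset is hᵢ·tan θᵢ.
Layer 1: θ = 7.30°; offset = 14.1·tan 7.30° = 1.806 m.
Layer 2: sin θ = 631·sin 7.3°/377 = 0.2127, θ = 12.28°; offset = 8.3·tan 12.28° = 1.807 m.
Layer 3: sin θ = 737·sin 7.3°/377 = 0.2484, θ = 14.38°; offset = 15.0·tan 14.38° = 3.847 m.
Layer 4: sin θ = 1294·sin 7.3°/377 = 0.4361, θ = 25.86°; offset = 15.3·tan 25.86° = 7.415 m.
Summing the layer offsets gives 14.875 m.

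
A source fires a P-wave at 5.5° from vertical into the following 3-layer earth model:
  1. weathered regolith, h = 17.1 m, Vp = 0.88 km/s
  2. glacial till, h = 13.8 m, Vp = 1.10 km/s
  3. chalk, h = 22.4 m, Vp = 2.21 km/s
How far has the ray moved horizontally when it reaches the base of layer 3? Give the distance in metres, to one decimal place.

8.9 m

Ray parameter p = sin 5.5° / 0.88 km/s = 1.0892e-01 s/km.
Layer 1: θ = 5.50°; offset = 17.1·tan 5.50° = 1.647 m.
Layer 2: sin θ = p·1.10 = 0.1198 → θ = 6.88°; offset = 13.8·tan 6.88° = 1.665 m.
Layer 3: sin θ = p·2.21 = 0.2407 → θ = 13.93°; offset = 22.4·tan 13.93° = 5.555 m.
Summing the layer offsets gives 8.867 m.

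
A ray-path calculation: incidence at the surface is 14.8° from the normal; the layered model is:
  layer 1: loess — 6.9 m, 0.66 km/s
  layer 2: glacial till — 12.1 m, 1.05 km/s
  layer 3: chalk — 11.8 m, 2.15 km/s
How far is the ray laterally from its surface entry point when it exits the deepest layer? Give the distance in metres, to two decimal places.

Ray parameter p = sin 14.8° / 0.66 km/s = 3.8704e-01 s/km.
Layer 1: θ = 14.80°; offset = 6.9·tan 14.80° = 1.8231 m.
Layer 2: sin θ = p·1.05 = 0.4064 → θ = 23.98°; offset = 12.1·tan 23.98° = 5.3818 m.
Layer 3: sin θ = p·2.15 = 0.8321 → θ = 56.32°; offset = 11.8·tan 56.32° = 17.7058 m.
Σ offsets = 24.9106 m.

24.91 m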